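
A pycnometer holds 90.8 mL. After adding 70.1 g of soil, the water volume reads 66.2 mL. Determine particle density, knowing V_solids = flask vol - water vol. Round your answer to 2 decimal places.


Step 1: Volume of solids = flask volume - water volume with soil
Step 2: V_solids = 90.8 - 66.2 = 24.6 mL
Step 3: Particle density = mass / V_solids = 70.1 / 24.6 = 2.85 g/cm^3

2.85


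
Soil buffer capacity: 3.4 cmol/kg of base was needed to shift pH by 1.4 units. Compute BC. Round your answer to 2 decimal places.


Step 1: BC = change in base / change in pH
Step 2: BC = 3.4 / 1.4
Step 3: BC = 2.43 cmol/(kg*pH unit)

2.43


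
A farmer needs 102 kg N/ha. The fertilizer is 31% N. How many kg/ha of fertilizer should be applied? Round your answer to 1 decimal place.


Step 1: Fertilizer rate = target N / (N content / 100)
Step 2: Rate = 102 / (31 / 100)
Step 3: Rate = 102 / 0.31
Step 4: Rate = 329.0 kg/ha

329.0


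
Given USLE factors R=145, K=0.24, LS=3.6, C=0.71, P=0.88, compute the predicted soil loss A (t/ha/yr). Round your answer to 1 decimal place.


Step 1: A = R * K * LS * C * P
Step 2: R * K = 145 * 0.24 = 34.8
Step 3: (R*K) * LS = 34.8 * 3.6 = 125.28
Step 4: * C * P = 125.28 * 0.71 * 0.88 = 78.3
Step 5: A = 78.3 t/(ha*yr)

78.3


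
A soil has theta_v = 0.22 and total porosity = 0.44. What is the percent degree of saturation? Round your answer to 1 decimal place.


Step 1: S = 100 * theta_v / n
Step 2: S = 100 * 0.22 / 0.44
Step 3: S = 50.0%

50.0


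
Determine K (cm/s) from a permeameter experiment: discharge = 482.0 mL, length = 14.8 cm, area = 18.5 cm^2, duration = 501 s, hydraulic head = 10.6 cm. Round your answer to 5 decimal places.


Step 1: K = Q * L / (A * t * h)
Step 2: Numerator = 482.0 * 14.8 = 7133.6
Step 3: Denominator = 18.5 * 501 * 10.6 = 98246.1
Step 4: K = 7133.6 / 98246.1 = 0.07261 cm/s

0.07261


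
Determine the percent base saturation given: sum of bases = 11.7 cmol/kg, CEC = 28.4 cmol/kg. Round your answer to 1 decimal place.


Step 1: BS = 100 * (sum of bases) / CEC
Step 2: BS = 100 * 11.7 / 28.4
Step 3: BS = 41.2%

41.2


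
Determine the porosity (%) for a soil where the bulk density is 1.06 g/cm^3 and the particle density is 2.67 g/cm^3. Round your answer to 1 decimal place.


Step 1: Formula: n = 100 * (1 - BD / PD)
Step 2: n = 100 * (1 - 1.06 / 2.67)
Step 3: n = 100 * (1 - 0.397)
Step 4: n = 60.3%

60.3


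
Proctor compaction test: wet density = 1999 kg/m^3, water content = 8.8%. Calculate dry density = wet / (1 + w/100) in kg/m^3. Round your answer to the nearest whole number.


Step 1: Dry density = wet density / (1 + w/100)
Step 2: Dry density = 1999 / (1 + 8.8/100)
Step 3: Dry density = 1999 / 1.088
Step 4: Dry density = 1837 kg/m^3

1837


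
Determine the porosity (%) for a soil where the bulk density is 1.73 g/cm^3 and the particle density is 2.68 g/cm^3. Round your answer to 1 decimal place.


Step 1: Formula: n = 100 * (1 - BD / PD)
Step 2: n = 100 * (1 - 1.73 / 2.68)
Step 3: n = 100 * (1 - 0.64552)
Step 4: n = 35.4%

35.4


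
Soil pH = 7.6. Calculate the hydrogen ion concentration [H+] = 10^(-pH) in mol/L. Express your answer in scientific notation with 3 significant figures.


Step 1: [H+] = 10^(-pH)
Step 2: [H+] = 10^(-7.6)
Step 3: [H+] = 2.51e-08 mol/L

2.51e-08


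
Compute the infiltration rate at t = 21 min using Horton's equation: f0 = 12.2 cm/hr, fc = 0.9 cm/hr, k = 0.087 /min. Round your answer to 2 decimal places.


Step 1: f = fc + (f0 - fc) * exp(-k * t)
Step 2: exp(-0.087 * 21) = 0.160896
Step 3: f = 0.9 + (12.2 - 0.9) * 0.160896
Step 4: f = 0.9 + 11.3 * 0.160896
Step 5: f = 2.72 cm/hr

2.72


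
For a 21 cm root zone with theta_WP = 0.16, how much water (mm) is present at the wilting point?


Step 1: Water (mm) = theta_WP * depth * 10
Step 2: Water = 0.16 * 21 * 10
Step 3: Water = 33.6 mm

33.6


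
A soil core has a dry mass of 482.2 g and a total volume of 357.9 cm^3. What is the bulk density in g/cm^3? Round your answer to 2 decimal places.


Step 1: Identify the formula: BD = dry mass / volume
Step 2: Substitute values: BD = 482.2 / 357.9
Step 3: BD = 1.35 g/cm^3

1.35


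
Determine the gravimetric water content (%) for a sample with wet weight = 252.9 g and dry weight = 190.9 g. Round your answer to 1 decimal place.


Step 1: Water mass = wet - dry = 252.9 - 190.9 = 62.0 g
Step 2: w = 100 * water mass / dry mass
Step 3: w = 100 * 62.0 / 190.9 = 32.5%

32.5


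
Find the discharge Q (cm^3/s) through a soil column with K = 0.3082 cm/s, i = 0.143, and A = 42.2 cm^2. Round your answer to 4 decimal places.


Step 1: Apply Darcy's law: Q = K * i * A
Step 2: Q = 0.3082 * 0.143 * 42.2
Step 3: Q = 1.8599 cm^3/s

1.8599


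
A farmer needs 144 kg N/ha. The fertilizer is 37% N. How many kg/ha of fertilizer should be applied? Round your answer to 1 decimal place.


Step 1: Fertilizer rate = target N / (N content / 100)
Step 2: Rate = 144 / (37 / 100)
Step 3: Rate = 144 / 0.37
Step 4: Rate = 389.2 kg/ha

389.2


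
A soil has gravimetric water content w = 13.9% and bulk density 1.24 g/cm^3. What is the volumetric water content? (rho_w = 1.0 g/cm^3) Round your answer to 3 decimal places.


Step 1: theta = (w / 100) * BD / rho_w
Step 2: theta = (13.9 / 100) * 1.24 / 1.0
Step 3: theta = 0.139 * 1.24
Step 4: theta = 0.172

0.172


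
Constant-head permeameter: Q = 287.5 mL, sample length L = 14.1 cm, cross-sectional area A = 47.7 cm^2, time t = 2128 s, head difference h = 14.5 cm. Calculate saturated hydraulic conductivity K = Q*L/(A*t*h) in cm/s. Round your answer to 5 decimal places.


Step 1: K = Q * L / (A * t * h)
Step 2: Numerator = 287.5 * 14.1 = 4053.75
Step 3: Denominator = 47.7 * 2128 * 14.5 = 1471831.2
Step 4: K = 4053.75 / 1471831.2 = 0.00275 cm/s

0.00275


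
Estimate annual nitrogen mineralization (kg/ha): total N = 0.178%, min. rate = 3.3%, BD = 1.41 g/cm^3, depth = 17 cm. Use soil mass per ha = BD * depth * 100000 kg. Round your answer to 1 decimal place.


Step 1: Soil mass per ha = BD * depth * 100000 = 1.41 * 17 * 100000 = 2397000 kg
Step 2: Total N pool = soil mass * N%/100 = 2397000 * 0.178/100 = 4266.66 kg/ha
Step 3: N mineralized = N pool * rate%/100 = 4266.66 * 3.3/100 = 140.8 kg/ha/yr

140.8


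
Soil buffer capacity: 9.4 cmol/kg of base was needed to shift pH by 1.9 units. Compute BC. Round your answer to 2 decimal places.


Step 1: BC = change in base / change in pH
Step 2: BC = 9.4 / 1.9
Step 3: BC = 4.95 cmol/(kg*pH unit)

4.95


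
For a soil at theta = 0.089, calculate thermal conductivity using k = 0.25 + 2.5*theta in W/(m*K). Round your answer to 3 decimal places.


Step 1: k = 0.25 + 2.5 * theta
Step 2: k = 0.25 + 2.5 * 0.089
Step 3: k = 0.25 + 0.223
Step 4: k = 0.473 W/(m*K)

0.473


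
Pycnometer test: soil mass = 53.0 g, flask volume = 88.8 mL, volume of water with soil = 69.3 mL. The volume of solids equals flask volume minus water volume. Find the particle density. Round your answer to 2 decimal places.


Step 1: Volume of solids = flask volume - water volume with soil
Step 2: V_solids = 88.8 - 69.3 = 19.5 mL
Step 3: Particle density = mass / V_solids = 53.0 / 19.5 = 2.72 g/cm^3

2.72


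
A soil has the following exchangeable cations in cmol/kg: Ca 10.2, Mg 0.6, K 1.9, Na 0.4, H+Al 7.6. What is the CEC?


Step 1: CEC = Ca + Mg + K + Na + (H+Al)
Step 2: CEC = 10.2 + 0.6 + 1.9 + 0.4 + 7.6
Step 3: CEC = 20.7 cmol/kg

20.7


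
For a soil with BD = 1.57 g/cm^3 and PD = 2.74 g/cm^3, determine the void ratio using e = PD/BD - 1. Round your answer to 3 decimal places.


Step 1: e = PD / BD - 1
Step 2: e = 2.74 / 1.57 - 1
Step 3: e = 1.74522 - 1
Step 4: e = 0.745

0.745


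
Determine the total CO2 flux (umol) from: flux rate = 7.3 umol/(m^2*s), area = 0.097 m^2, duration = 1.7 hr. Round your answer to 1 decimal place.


Step 1: Convert time to seconds: 1.7 hr * 3600 = 6120.0 s
Step 2: Total = flux * area * time_s
Step 3: Total = 7.3 * 0.097 * 6120.0
Step 4: Total = 4333.6 umol

4333.6


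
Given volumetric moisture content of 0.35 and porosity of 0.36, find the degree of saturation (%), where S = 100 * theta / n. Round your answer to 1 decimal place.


Step 1: S = 100 * theta_v / n
Step 2: S = 100 * 0.35 / 0.36
Step 3: S = 97.2%

97.2


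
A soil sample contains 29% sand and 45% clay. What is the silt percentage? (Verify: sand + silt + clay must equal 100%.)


Step 1: sand + silt + clay = 100%
Step 2: silt = 100 - sand - clay
Step 3: silt = 100 - 29 - 45
Step 4: silt = 26%

26


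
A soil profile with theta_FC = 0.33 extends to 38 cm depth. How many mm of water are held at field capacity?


Step 1: Water (mm) = theta_FC * depth (cm) * 10
Step 2: Water = 0.33 * 38 * 10
Step 3: Water = 125.4 mm

125.4


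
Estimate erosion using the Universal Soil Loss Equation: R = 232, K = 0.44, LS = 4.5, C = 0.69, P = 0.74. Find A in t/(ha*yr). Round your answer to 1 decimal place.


Step 1: A = R * K * LS * C * P
Step 2: R * K = 232 * 0.44 = 102.08
Step 3: (R*K) * LS = 102.08 * 4.5 = 459.36
Step 4: * C * P = 459.36 * 0.69 * 0.74 = 234.5
Step 5: A = 234.5 t/(ha*yr)

234.5


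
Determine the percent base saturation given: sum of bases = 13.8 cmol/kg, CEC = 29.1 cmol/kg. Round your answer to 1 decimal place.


Step 1: BS = 100 * (sum of bases) / CEC
Step 2: BS = 100 * 13.8 / 29.1
Step 3: BS = 47.4%

47.4


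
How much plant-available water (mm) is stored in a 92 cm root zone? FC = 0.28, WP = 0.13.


Step 1: Available water = (FC - WP) * depth * 10
Step 2: AW = (0.28 - 0.13) * 92 * 10
Step 3: AW = 0.15 * 92 * 10
Step 4: AW = 138.0 mm

138.0


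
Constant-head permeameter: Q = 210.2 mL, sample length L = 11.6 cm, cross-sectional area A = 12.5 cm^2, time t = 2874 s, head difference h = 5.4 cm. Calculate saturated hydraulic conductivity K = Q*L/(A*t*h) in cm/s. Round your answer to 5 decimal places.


Step 1: K = Q * L / (A * t * h)
Step 2: Numerator = 210.2 * 11.6 = 2438.32
Step 3: Denominator = 12.5 * 2874 * 5.4 = 193995.0
Step 4: K = 2438.32 / 193995.0 = 0.01257 cm/s

0.01257


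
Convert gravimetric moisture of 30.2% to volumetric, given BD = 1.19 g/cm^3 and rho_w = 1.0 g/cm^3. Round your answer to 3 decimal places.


Step 1: theta = (w / 100) * BD / rho_w
Step 2: theta = (30.2 / 100) * 1.19 / 1.0
Step 3: theta = 0.302 * 1.19
Step 4: theta = 0.359

0.359


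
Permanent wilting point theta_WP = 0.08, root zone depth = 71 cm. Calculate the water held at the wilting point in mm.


Step 1: Water (mm) = theta_WP * depth * 10
Step 2: Water = 0.08 * 71 * 10
Step 3: Water = 56.8 mm

56.8


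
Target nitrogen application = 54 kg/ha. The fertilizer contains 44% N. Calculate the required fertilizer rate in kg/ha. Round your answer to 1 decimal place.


Step 1: Fertilizer rate = target N / (N content / 100)
Step 2: Rate = 54 / (44 / 100)
Step 3: Rate = 54 / 0.44
Step 4: Rate = 122.7 kg/ha

122.7


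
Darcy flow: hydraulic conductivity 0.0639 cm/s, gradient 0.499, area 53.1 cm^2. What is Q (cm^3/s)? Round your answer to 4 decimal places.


Step 1: Apply Darcy's law: Q = K * i * A
Step 2: Q = 0.0639 * 0.499 * 53.1
Step 3: Q = 1.6932 cm^3/s

1.6932


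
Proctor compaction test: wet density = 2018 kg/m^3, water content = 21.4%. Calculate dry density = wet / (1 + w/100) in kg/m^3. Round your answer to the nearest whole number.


Step 1: Dry density = wet density / (1 + w/100)
Step 2: Dry density = 2018 / (1 + 21.4/100)
Step 3: Dry density = 2018 / 1.214
Step 4: Dry density = 1662 kg/m^3

1662


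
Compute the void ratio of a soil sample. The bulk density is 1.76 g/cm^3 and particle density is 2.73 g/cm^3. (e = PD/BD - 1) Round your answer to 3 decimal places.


Step 1: e = PD / BD - 1
Step 2: e = 2.73 / 1.76 - 1
Step 3: e = 1.55114 - 1
Step 4: e = 0.551

0.551


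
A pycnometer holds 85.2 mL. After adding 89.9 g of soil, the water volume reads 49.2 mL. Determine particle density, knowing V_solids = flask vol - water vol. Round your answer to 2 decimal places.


Step 1: Volume of solids = flask volume - water volume with soil
Step 2: V_solids = 85.2 - 49.2 = 36.0 mL
Step 3: Particle density = mass / V_solids = 89.9 / 36.0 = 2.5 g/cm^3

2.5


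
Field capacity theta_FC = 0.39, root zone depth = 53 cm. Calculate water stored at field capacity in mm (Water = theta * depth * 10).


Step 1: Water (mm) = theta_FC * depth (cm) * 10
Step 2: Water = 0.39 * 53 * 10
Step 3: Water = 206.7 mm

206.7


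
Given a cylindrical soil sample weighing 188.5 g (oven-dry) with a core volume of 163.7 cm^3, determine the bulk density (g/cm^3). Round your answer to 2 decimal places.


Step 1: Identify the formula: BD = dry mass / volume
Step 2: Substitute values: BD = 188.5 / 163.7
Step 3: BD = 1.15 g/cm^3

1.15


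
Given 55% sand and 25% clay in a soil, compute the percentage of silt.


Step 1: sand + silt + clay = 100%
Step 2: silt = 100 - sand - clay
Step 3: silt = 100 - 55 - 25
Step 4: silt = 20%

20


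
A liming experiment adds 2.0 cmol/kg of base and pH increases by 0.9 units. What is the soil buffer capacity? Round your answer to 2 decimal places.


Step 1: BC = change in base / change in pH
Step 2: BC = 2.0 / 0.9
Step 3: BC = 2.22 cmol/(kg*pH unit)

2.22


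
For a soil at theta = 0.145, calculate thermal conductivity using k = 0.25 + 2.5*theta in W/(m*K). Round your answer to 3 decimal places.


Step 1: k = 0.25 + 2.5 * theta
Step 2: k = 0.25 + 2.5 * 0.145
Step 3: k = 0.25 + 0.363
Step 4: k = 0.613 W/(m*K)

0.613


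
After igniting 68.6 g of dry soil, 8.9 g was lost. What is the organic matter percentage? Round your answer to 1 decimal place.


Step 1: OM% = 100 * LOI / sample mass
Step 2: OM = 100 * 8.9 / 68.6
Step 3: OM = 13.0%

13.0


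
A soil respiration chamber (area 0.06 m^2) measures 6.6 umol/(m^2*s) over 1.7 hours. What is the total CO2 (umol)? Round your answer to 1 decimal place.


Step 1: Convert time to seconds: 1.7 hr * 3600 = 6120.0 s
Step 2: Total = flux * area * time_s
Step 3: Total = 6.6 * 0.06 * 6120.0
Step 4: Total = 2423.5 umol

2423.5


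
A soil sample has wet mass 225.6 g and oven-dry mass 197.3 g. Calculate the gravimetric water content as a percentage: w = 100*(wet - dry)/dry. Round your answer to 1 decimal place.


Step 1: Water mass = wet - dry = 225.6 - 197.3 = 28.3 g
Step 2: w = 100 * water mass / dry mass
Step 3: w = 100 * 28.3 / 197.3 = 14.3%

14.3


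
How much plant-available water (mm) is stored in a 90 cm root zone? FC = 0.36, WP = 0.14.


Step 1: Available water = (FC - WP) * depth * 10
Step 2: AW = (0.36 - 0.14) * 90 * 10
Step 3: AW = 0.22 * 90 * 10
Step 4: AW = 198.0 mm

198.0


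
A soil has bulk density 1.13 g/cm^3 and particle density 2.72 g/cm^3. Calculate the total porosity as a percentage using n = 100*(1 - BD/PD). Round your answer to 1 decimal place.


Step 1: Formula: n = 100 * (1 - BD / PD)
Step 2: n = 100 * (1 - 1.13 / 2.72)
Step 3: n = 100 * (1 - 0.41544)
Step 4: n = 58.5%

58.5


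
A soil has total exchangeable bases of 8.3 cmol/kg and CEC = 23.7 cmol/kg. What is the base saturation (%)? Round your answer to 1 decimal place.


Step 1: BS = 100 * (sum of bases) / CEC
Step 2: BS = 100 * 8.3 / 23.7
Step 3: BS = 35.0%

35.0


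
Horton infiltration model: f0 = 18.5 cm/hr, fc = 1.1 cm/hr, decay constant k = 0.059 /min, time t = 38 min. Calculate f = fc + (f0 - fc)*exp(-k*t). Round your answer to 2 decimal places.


Step 1: f = fc + (f0 - fc) * exp(-k * t)
Step 2: exp(-0.059 * 38) = 0.106246
Step 3: f = 1.1 + (18.5 - 1.1) * 0.106246
Step 4: f = 1.1 + 17.4 * 0.106246
Step 5: f = 2.95 cm/hr

2.95


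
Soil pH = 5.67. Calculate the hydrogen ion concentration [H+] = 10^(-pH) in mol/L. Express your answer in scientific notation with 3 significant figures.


Step 1: [H+] = 10^(-pH)
Step 2: [H+] = 10^(-5.67)
Step 3: [H+] = 2.14e-06 mol/L

2.14e-06


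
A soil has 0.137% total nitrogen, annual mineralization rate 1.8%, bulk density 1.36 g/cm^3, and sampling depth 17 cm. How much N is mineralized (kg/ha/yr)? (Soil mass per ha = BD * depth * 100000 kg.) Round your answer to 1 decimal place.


Step 1: Soil mass per ha = BD * depth * 100000 = 1.36 * 17 * 100000 = 2312000 kg
Step 2: Total N pool = soil mass * N%/100 = 2312000 * 0.137/100 = 3167.44 kg/ha
Step 3: N mineralized = N pool * rate%/100 = 3167.44 * 1.8/100 = 57.0 kg/ha/yr

57.0


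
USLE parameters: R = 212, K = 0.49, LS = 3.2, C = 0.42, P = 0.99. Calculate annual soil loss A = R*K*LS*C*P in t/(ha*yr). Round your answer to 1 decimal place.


Step 1: A = R * K * LS * C * P
Step 2: R * K = 212 * 0.49 = 103.88
Step 3: (R*K) * LS = 103.88 * 3.2 = 332.416
Step 4: * C * P = 332.416 * 0.42 * 0.99 = 138.2
Step 5: A = 138.2 t/(ha*yr)

138.2


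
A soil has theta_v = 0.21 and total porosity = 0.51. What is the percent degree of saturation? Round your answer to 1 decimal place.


Step 1: S = 100 * theta_v / n
Step 2: S = 100 * 0.21 / 0.51
Step 3: S = 41.2%

41.2


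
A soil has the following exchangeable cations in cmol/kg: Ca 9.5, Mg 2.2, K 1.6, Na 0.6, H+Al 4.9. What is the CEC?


Step 1: CEC = Ca + Mg + K + Na + (H+Al)
Step 2: CEC = 9.5 + 2.2 + 1.6 + 0.6 + 4.9
Step 3: CEC = 18.8 cmol/kg

18.8


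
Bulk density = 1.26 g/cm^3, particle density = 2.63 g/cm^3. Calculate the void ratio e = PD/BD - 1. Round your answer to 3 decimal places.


Step 1: e = PD / BD - 1
Step 2: e = 2.63 / 1.26 - 1
Step 3: e = 2.0873 - 1
Step 4: e = 1.087

1.087


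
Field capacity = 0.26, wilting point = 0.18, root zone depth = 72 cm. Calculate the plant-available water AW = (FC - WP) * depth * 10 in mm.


Step 1: Available water = (FC - WP) * depth * 10
Step 2: AW = (0.26 - 0.18) * 72 * 10
Step 3: AW = 0.08 * 72 * 10
Step 4: AW = 57.6 mm

57.6


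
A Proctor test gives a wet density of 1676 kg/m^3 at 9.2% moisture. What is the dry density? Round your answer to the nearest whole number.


Step 1: Dry density = wet density / (1 + w/100)
Step 2: Dry density = 1676 / (1 + 9.2/100)
Step 3: Dry density = 1676 / 1.092
Step 4: Dry density = 1535 kg/m^3

1535


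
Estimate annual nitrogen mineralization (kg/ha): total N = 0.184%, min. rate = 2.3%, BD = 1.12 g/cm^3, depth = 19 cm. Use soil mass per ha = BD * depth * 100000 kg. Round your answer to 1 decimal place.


Step 1: Soil mass per ha = BD * depth * 100000 = 1.12 * 19 * 100000 = 2128000 kg
Step 2: Total N pool = soil mass * N%/100 = 2128000 * 0.184/100 = 3915.52 kg/ha
Step 3: N mineralized = N pool * rate%/100 = 3915.52 * 2.3/100 = 90.1 kg/ha/yr

90.1


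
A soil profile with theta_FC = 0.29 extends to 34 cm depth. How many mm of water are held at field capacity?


Step 1: Water (mm) = theta_FC * depth (cm) * 10
Step 2: Water = 0.29 * 34 * 10
Step 3: Water = 98.6 mm

98.6


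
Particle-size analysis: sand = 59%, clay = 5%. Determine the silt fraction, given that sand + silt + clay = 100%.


Step 1: sand + silt + clay = 100%
Step 2: silt = 100 - sand - clay
Step 3: silt = 100 - 59 - 5
Step 4: silt = 36%

36


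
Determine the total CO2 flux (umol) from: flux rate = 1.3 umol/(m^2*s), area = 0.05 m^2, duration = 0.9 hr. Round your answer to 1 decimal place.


Step 1: Convert time to seconds: 0.9 hr * 3600 = 3240.0 s
Step 2: Total = flux * area * time_s
Step 3: Total = 1.3 * 0.05 * 3240.0
Step 4: Total = 210.6 umol

210.6


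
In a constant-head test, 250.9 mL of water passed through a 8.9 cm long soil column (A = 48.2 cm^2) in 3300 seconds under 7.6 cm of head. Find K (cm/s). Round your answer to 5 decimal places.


Step 1: K = Q * L / (A * t * h)
Step 2: Numerator = 250.9 * 8.9 = 2233.01
Step 3: Denominator = 48.2 * 3300 * 7.6 = 1208856.0
Step 4: K = 2233.01 / 1208856.0 = 0.00185 cm/s

0.00185


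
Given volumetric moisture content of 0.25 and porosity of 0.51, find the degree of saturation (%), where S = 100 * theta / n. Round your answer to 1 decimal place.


Step 1: S = 100 * theta_v / n
Step 2: S = 100 * 0.25 / 0.51
Step 3: S = 49.0%

49.0


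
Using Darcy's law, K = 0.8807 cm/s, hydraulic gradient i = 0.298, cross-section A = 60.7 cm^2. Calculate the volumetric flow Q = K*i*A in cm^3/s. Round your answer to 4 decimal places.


Step 1: Apply Darcy's law: Q = K * i * A
Step 2: Q = 0.8807 * 0.298 * 60.7
Step 3: Q = 15.9306 cm^3/s

15.9306


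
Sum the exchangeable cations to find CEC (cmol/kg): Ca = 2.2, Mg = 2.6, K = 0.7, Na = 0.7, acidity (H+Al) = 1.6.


Step 1: CEC = Ca + Mg + K + Na + (H+Al)
Step 2: CEC = 2.2 + 2.6 + 0.7 + 0.7 + 1.6
Step 3: CEC = 7.8 cmol/kg

7.8


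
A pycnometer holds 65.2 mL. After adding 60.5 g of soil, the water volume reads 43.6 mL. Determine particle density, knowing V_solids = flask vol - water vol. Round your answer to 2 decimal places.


Step 1: Volume of solids = flask volume - water volume with soil
Step 2: V_solids = 65.2 - 43.6 = 21.6 mL
Step 3: Particle density = mass / V_solids = 60.5 / 21.6 = 2.8 g/cm^3

2.8


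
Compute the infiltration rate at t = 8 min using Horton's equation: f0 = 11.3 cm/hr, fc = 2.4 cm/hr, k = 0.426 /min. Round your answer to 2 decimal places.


Step 1: f = fc + (f0 - fc) * exp(-k * t)
Step 2: exp(-0.426 * 8) = 0.033107
Step 3: f = 2.4 + (11.3 - 2.4) * 0.033107
Step 4: f = 2.4 + 8.9 * 0.033107
Step 5: f = 2.69 cm/hr

2.69


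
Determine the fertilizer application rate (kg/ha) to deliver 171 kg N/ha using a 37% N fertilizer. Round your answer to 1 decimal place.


Step 1: Fertilizer rate = target N / (N content / 100)
Step 2: Rate = 171 / (37 / 100)
Step 3: Rate = 171 / 0.37
Step 4: Rate = 462.2 kg/ha

462.2


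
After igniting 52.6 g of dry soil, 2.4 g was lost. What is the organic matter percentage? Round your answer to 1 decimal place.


Step 1: OM% = 100 * LOI / sample mass
Step 2: OM = 100 * 2.4 / 52.6
Step 3: OM = 4.6%

4.6


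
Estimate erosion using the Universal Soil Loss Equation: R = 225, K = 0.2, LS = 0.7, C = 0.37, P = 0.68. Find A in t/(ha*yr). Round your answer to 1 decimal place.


Step 1: A = R * K * LS * C * P
Step 2: R * K = 225 * 0.2 = 45.0
Step 3: (R*K) * LS = 45.0 * 0.7 = 31.5
Step 4: * C * P = 31.5 * 0.37 * 0.68 = 7.9
Step 5: A = 7.9 t/(ha*yr)

7.9


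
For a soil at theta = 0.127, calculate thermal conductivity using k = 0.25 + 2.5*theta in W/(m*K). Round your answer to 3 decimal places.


Step 1: k = 0.25 + 2.5 * theta
Step 2: k = 0.25 + 2.5 * 0.127
Step 3: k = 0.25 + 0.318
Step 4: k = 0.568 W/(m*K)

0.568


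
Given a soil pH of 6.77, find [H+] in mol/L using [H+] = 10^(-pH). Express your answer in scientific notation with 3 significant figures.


Step 1: [H+] = 10^(-pH)
Step 2: [H+] = 10^(-6.77)
Step 3: [H+] = 1.70e-07 mol/L

1.70e-07


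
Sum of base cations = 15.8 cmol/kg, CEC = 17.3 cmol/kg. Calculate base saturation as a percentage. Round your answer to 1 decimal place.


Step 1: BS = 100 * (sum of bases) / CEC
Step 2: BS = 100 * 15.8 / 17.3
Step 3: BS = 91.3%

91.3


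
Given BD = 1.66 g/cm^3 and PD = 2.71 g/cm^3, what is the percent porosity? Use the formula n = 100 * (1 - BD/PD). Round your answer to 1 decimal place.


Step 1: Formula: n = 100 * (1 - BD / PD)
Step 2: n = 100 * (1 - 1.66 / 2.71)
Step 3: n = 100 * (1 - 0.61255)
Step 4: n = 38.7%

38.7


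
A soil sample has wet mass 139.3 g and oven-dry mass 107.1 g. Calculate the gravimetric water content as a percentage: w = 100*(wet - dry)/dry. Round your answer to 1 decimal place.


Step 1: Water mass = wet - dry = 139.3 - 107.1 = 32.2 g
Step 2: w = 100 * water mass / dry mass
Step 3: w = 100 * 32.2 / 107.1 = 30.1%

30.1


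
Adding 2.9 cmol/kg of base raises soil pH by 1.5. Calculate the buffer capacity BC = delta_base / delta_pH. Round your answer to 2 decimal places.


Step 1: BC = change in base / change in pH
Step 2: BC = 2.9 / 1.5
Step 3: BC = 1.93 cmol/(kg*pH unit)

1.93


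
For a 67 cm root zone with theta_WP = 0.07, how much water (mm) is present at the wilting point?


Step 1: Water (mm) = theta_WP * depth * 10
Step 2: Water = 0.07 * 67 * 10
Step 3: Water = 46.9 mm

46.9


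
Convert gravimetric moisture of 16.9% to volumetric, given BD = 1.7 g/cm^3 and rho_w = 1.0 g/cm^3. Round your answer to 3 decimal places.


Step 1: theta = (w / 100) * BD / rho_w
Step 2: theta = (16.9 / 100) * 1.7 / 1.0
Step 3: theta = 0.169 * 1.7
Step 4: theta = 0.287

0.287


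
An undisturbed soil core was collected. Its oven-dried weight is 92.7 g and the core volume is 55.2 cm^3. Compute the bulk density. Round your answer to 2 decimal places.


Step 1: Identify the formula: BD = dry mass / volume
Step 2: Substitute values: BD = 92.7 / 55.2
Step 3: BD = 1.68 g/cm^3

1.68


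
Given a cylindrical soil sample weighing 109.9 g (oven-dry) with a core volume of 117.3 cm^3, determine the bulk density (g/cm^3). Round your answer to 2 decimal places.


Step 1: Identify the formula: BD = dry mass / volume
Step 2: Substitute values: BD = 109.9 / 117.3
Step 3: BD = 0.94 g/cm^3

0.94


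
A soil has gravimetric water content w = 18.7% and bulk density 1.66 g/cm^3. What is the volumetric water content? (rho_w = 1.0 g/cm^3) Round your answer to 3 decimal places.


Step 1: theta = (w / 100) * BD / rho_w
Step 2: theta = (18.7 / 100) * 1.66 / 1.0
Step 3: theta = 0.187 * 1.66
Step 4: theta = 0.31

0.31


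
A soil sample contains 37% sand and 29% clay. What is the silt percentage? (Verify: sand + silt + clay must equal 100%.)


Step 1: sand + silt + clay = 100%
Step 2: silt = 100 - sand - clay
Step 3: silt = 100 - 37 - 29
Step 4: silt = 34%

34


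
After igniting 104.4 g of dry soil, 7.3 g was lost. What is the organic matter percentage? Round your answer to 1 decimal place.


Step 1: OM% = 100 * LOI / sample mass
Step 2: OM = 100 * 7.3 / 104.4
Step 3: OM = 7.0%

7.0


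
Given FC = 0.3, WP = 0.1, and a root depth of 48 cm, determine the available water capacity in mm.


Step 1: Available water = (FC - WP) * depth * 10
Step 2: AW = (0.3 - 0.1) * 48 * 10
Step 3: AW = 0.2 * 48 * 10
Step 4: AW = 96.0 mm

96.0


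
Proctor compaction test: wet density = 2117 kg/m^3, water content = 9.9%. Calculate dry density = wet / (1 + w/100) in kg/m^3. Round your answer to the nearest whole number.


Step 1: Dry density = wet density / (1 + w/100)
Step 2: Dry density = 2117 / (1 + 9.9/100)
Step 3: Dry density = 2117 / 1.099
Step 4: Dry density = 1926 kg/m^3

1926


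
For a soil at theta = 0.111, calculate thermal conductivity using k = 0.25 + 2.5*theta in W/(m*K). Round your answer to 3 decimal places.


Step 1: k = 0.25 + 2.5 * theta
Step 2: k = 0.25 + 2.5 * 0.111
Step 3: k = 0.25 + 0.278
Step 4: k = 0.528 W/(m*K)

0.528


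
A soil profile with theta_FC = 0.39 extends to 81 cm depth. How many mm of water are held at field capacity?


Step 1: Water (mm) = theta_FC * depth (cm) * 10
Step 2: Water = 0.39 * 81 * 10
Step 3: Water = 315.9 mm

315.9


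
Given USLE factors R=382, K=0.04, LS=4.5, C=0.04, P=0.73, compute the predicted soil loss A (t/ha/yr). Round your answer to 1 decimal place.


Step 1: A = R * K * LS * C * P
Step 2: R * K = 382 * 0.04 = 15.28
Step 3: (R*K) * LS = 15.28 * 4.5 = 68.76
Step 4: * C * P = 68.76 * 0.04 * 0.73 = 2.0
Step 5: A = 2.0 t/(ha*yr)

2.0


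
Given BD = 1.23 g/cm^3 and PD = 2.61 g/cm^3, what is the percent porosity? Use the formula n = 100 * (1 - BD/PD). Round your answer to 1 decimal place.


Step 1: Formula: n = 100 * (1 - BD / PD)
Step 2: n = 100 * (1 - 1.23 / 2.61)
Step 3: n = 100 * (1 - 0.47126)
Step 4: n = 52.9%

52.9


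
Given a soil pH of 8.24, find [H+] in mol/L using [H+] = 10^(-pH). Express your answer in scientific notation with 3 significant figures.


Step 1: [H+] = 10^(-pH)
Step 2: [H+] = 10^(-8.24)
Step 3: [H+] = 5.75e-09 mol/L

5.75e-09


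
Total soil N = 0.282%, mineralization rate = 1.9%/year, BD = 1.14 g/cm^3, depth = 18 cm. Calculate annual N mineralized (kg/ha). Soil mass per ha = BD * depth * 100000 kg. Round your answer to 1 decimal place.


Step 1: Soil mass per ha = BD * depth * 100000 = 1.14 * 18 * 100000 = 2052000 kg
Step 2: Total N pool = soil mass * N%/100 = 2052000 * 0.282/100 = 5786.64 kg/ha
Step 3: N mineralized = N pool * rate%/100 = 5786.64 * 1.9/100 = 109.9 kg/ha/yr

109.9


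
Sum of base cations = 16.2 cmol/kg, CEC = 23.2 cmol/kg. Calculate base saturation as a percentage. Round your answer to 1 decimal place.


Step 1: BS = 100 * (sum of bases) / CEC
Step 2: BS = 100 * 16.2 / 23.2
Step 3: BS = 69.8%

69.8


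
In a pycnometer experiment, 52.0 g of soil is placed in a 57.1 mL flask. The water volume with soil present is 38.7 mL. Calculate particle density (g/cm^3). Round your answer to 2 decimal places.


Step 1: Volume of solids = flask volume - water volume with soil
Step 2: V_solids = 57.1 - 38.7 = 18.4 mL
Step 3: Particle density = mass / V_solids = 52.0 / 18.4 = 2.83 g/cm^3

2.83


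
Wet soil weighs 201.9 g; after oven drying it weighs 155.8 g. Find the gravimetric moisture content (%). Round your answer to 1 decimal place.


Step 1: Water mass = wet - dry = 201.9 - 155.8 = 46.1 g
Step 2: w = 100 * water mass / dry mass
Step 3: w = 100 * 46.1 / 155.8 = 29.6%

29.6


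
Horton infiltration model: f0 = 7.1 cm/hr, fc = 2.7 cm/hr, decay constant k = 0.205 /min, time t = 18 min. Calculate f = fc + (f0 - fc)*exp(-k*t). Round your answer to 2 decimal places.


Step 1: f = fc + (f0 - fc) * exp(-k * t)
Step 2: exp(-0.205 * 18) = 0.024972
Step 3: f = 2.7 + (7.1 - 2.7) * 0.024972
Step 4: f = 2.7 + 4.4 * 0.024972
Step 5: f = 2.81 cm/hr

2.81


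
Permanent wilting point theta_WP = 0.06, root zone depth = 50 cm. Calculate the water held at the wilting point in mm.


Step 1: Water (mm) = theta_WP * depth * 10
Step 2: Water = 0.06 * 50 * 10
Step 3: Water = 30.0 mm

30.0


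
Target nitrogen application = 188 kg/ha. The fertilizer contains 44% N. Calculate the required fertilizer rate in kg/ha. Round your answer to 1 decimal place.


Step 1: Fertilizer rate = target N / (N content / 100)
Step 2: Rate = 188 / (44 / 100)
Step 3: Rate = 188 / 0.44
Step 4: Rate = 427.3 kg/ha

427.3


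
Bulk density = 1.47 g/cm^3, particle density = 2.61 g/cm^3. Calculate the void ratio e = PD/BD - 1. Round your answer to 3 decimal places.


Step 1: e = PD / BD - 1
Step 2: e = 2.61 / 1.47 - 1
Step 3: e = 1.77551 - 1
Step 4: e = 0.776

0.776


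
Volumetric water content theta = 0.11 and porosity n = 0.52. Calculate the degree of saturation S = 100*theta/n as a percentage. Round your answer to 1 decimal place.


Step 1: S = 100 * theta_v / n
Step 2: S = 100 * 0.11 / 0.52
Step 3: S = 21.2%

21.2


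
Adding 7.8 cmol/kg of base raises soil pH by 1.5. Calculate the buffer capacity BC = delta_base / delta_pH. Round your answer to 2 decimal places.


Step 1: BC = change in base / change in pH
Step 2: BC = 7.8 / 1.5
Step 3: BC = 5.2 cmol/(kg*pH unit)

5.2


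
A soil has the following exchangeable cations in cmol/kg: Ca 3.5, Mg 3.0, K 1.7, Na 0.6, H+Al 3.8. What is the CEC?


Step 1: CEC = Ca + Mg + K + Na + (H+Al)
Step 2: CEC = 3.5 + 3.0 + 1.7 + 0.6 + 3.8
Step 3: CEC = 12.6 cmol/kg

12.6


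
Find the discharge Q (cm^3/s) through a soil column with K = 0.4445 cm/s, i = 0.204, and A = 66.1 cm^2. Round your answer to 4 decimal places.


Step 1: Apply Darcy's law: Q = K * i * A
Step 2: Q = 0.4445 * 0.204 * 66.1
Step 3: Q = 5.9938 cm^3/s

5.9938


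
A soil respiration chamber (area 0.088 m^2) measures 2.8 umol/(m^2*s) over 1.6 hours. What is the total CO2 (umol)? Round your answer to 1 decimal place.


Step 1: Convert time to seconds: 1.6 hr * 3600 = 5760.0 s
Step 2: Total = flux * area * time_s
Step 3: Total = 2.8 * 0.088 * 5760.0
Step 4: Total = 1419.3 umol

1419.3


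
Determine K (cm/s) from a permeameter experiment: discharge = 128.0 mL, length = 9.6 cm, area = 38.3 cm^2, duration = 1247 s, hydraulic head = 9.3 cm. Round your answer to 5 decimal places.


Step 1: K = Q * L / (A * t * h)
Step 2: Numerator = 128.0 * 9.6 = 1228.8
Step 3: Denominator = 38.3 * 1247 * 9.3 = 444168.93
Step 4: K = 1228.8 / 444168.93 = 0.00277 cm/s

0.00277


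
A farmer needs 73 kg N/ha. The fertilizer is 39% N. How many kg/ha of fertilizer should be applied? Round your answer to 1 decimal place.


Step 1: Fertilizer rate = target N / (N content / 100)
Step 2: Rate = 73 / (39 / 100)
Step 3: Rate = 73 / 0.39
Step 4: Rate = 187.2 kg/ha

187.2


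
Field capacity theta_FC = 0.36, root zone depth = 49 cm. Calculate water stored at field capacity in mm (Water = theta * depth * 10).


Step 1: Water (mm) = theta_FC * depth (cm) * 10
Step 2: Water = 0.36 * 49 * 10
Step 3: Water = 176.4 mm

176.4


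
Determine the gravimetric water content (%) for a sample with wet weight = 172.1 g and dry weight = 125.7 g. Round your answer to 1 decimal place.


Step 1: Water mass = wet - dry = 172.1 - 125.7 = 46.4 g
Step 2: w = 100 * water mass / dry mass
Step 3: w = 100 * 46.4 / 125.7 = 36.9%

36.9


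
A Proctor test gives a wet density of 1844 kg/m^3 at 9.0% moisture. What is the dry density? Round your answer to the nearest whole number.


Step 1: Dry density = wet density / (1 + w/100)
Step 2: Dry density = 1844 / (1 + 9.0/100)
Step 3: Dry density = 1844 / 1.09
Step 4: Dry density = 1692 kg/m^3

1692


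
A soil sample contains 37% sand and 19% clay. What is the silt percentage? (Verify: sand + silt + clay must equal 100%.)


Step 1: sand + silt + clay = 100%
Step 2: silt = 100 - sand - clay
Step 3: silt = 100 - 37 - 19
Step 4: silt = 44%

44


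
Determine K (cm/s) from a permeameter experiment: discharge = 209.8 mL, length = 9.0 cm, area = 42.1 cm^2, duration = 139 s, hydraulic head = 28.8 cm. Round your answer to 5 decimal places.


Step 1: K = Q * L / (A * t * h)
Step 2: Numerator = 209.8 * 9.0 = 1888.2
Step 3: Denominator = 42.1 * 139 * 28.8 = 168534.72
Step 4: K = 1888.2 / 168534.72 = 0.0112 cm/s

0.0112


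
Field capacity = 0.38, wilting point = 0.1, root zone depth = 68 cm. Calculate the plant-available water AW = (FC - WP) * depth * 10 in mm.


Step 1: Available water = (FC - WP) * depth * 10
Step 2: AW = (0.38 - 0.1) * 68 * 10
Step 3: AW = 0.28 * 68 * 10
Step 4: AW = 190.4 mm

190.4


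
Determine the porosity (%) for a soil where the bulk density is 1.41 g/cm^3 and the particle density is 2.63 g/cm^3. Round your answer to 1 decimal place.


Step 1: Formula: n = 100 * (1 - BD / PD)
Step 2: n = 100 * (1 - 1.41 / 2.63)
Step 3: n = 100 * (1 - 0.53612)
Step 4: n = 46.4%

46.4


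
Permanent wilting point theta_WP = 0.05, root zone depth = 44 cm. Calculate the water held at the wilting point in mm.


Step 1: Water (mm) = theta_WP * depth * 10
Step 2: Water = 0.05 * 44 * 10
Step 3: Water = 22.0 mm

22.0


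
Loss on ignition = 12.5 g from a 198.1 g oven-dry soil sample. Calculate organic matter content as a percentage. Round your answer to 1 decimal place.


Step 1: OM% = 100 * LOI / sample mass
Step 2: OM = 100 * 12.5 / 198.1
Step 3: OM = 6.3%

6.3


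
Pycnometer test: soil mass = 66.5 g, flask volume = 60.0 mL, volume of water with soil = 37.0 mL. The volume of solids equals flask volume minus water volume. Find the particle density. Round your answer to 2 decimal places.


Step 1: Volume of solids = flask volume - water volume with soil
Step 2: V_solids = 60.0 - 37.0 = 23.0 mL
Step 3: Particle density = mass / V_solids = 66.5 / 23.0 = 2.89 g/cm^3

2.89


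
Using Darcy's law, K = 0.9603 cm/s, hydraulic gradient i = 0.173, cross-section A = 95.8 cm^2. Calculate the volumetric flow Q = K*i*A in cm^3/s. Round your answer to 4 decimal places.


Step 1: Apply Darcy's law: Q = K * i * A
Step 2: Q = 0.9603 * 0.173 * 95.8
Step 3: Q = 15.9154 cm^3/s

15.9154


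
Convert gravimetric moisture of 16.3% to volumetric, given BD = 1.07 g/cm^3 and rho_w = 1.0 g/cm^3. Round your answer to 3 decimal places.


Step 1: theta = (w / 100) * BD / rho_w
Step 2: theta = (16.3 / 100) * 1.07 / 1.0
Step 3: theta = 0.163 * 1.07
Step 4: theta = 0.174

0.174


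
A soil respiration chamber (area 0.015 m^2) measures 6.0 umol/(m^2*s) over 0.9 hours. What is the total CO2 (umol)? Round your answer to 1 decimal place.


Step 1: Convert time to seconds: 0.9 hr * 3600 = 3240.0 s
Step 2: Total = flux * area * time_s
Step 3: Total = 6.0 * 0.015 * 3240.0
Step 4: Total = 291.6 umol

291.6


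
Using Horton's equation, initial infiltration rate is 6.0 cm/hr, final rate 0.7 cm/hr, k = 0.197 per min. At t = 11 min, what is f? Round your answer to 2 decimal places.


Step 1: f = fc + (f0 - fc) * exp(-k * t)
Step 2: exp(-0.197 * 11) = 0.114521
Step 3: f = 0.7 + (6.0 - 0.7) * 0.114521
Step 4: f = 0.7 + 5.3 * 0.114521
Step 5: f = 1.31 cm/hr

1.31


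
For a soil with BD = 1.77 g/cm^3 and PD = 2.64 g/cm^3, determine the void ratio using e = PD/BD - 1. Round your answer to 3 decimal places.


Step 1: e = PD / BD - 1
Step 2: e = 2.64 / 1.77 - 1
Step 3: e = 1.49153 - 1
Step 4: e = 0.492

0.492


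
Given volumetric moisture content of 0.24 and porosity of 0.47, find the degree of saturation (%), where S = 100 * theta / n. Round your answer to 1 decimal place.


Step 1: S = 100 * theta_v / n
Step 2: S = 100 * 0.24 / 0.47
Step 3: S = 51.1%

51.1


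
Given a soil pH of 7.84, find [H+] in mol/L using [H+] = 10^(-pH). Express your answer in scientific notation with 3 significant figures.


Step 1: [H+] = 10^(-pH)
Step 2: [H+] = 10^(-7.84)
Step 3: [H+] = 1.45e-08 mol/L

1.45e-08


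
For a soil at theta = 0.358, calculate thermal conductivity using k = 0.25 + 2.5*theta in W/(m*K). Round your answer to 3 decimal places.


Step 1: k = 0.25 + 2.5 * theta
Step 2: k = 0.25 + 2.5 * 0.358
Step 3: k = 0.25 + 0.895
Step 4: k = 1.145 W/(m*K)

1.145


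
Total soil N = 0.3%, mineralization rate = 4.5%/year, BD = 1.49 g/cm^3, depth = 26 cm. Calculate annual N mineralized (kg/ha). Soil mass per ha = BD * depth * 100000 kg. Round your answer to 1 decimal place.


Step 1: Soil mass per ha = BD * depth * 100000 = 1.49 * 26 * 100000 = 3874000 kg
Step 2: Total N pool = soil mass * N%/100 = 3874000 * 0.3/100 = 11622.0 kg/ha
Step 3: N mineralized = N pool * rate%/100 = 11622.0 * 4.5/100 = 523.0 kg/ha/yr

523.0


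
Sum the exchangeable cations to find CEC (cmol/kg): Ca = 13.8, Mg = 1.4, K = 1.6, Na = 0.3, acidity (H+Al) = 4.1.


Step 1: CEC = Ca + Mg + K + Na + (H+Al)
Step 2: CEC = 13.8 + 1.4 + 1.6 + 0.3 + 4.1
Step 3: CEC = 21.2 cmol/kg

21.2


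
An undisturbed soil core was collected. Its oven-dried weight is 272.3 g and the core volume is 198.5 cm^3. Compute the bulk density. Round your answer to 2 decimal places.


Step 1: Identify the formula: BD = dry mass / volume
Step 2: Substitute values: BD = 272.3 / 198.5
Step 3: BD = 1.37 g/cm^3

1.37


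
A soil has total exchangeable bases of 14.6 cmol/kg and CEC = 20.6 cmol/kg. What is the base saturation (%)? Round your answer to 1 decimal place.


Step 1: BS = 100 * (sum of bases) / CEC
Step 2: BS = 100 * 14.6 / 20.6
Step 3: BS = 70.9%

70.9


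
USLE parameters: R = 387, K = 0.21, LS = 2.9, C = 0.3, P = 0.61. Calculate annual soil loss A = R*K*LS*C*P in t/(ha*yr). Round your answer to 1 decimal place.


Step 1: A = R * K * LS * C * P
Step 2: R * K = 387 * 0.21 = 81.27
Step 3: (R*K) * LS = 81.27 * 2.9 = 235.683
Step 4: * C * P = 235.683 * 0.3 * 0.61 = 43.1
Step 5: A = 43.1 t/(ha*yr)

43.1


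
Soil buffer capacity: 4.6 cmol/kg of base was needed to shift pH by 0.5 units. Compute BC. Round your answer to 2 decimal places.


Step 1: BC = change in base / change in pH
Step 2: BC = 4.6 / 0.5
Step 3: BC = 9.2 cmol/(kg*pH unit)

9.2


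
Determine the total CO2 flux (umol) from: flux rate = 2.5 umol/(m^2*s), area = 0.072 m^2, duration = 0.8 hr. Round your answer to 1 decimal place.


Step 1: Convert time to seconds: 0.8 hr * 3600 = 2880.0 s
Step 2: Total = flux * area * time_s
Step 3: Total = 2.5 * 0.072 * 2880.0
Step 4: Total = 518.4 umol

518.4


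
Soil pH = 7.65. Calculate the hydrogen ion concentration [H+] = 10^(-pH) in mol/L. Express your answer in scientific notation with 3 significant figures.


Step 1: [H+] = 10^(-pH)
Step 2: [H+] = 10^(-7.65)
Step 3: [H+] = 2.24e-08 mol/L

2.24e-08
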